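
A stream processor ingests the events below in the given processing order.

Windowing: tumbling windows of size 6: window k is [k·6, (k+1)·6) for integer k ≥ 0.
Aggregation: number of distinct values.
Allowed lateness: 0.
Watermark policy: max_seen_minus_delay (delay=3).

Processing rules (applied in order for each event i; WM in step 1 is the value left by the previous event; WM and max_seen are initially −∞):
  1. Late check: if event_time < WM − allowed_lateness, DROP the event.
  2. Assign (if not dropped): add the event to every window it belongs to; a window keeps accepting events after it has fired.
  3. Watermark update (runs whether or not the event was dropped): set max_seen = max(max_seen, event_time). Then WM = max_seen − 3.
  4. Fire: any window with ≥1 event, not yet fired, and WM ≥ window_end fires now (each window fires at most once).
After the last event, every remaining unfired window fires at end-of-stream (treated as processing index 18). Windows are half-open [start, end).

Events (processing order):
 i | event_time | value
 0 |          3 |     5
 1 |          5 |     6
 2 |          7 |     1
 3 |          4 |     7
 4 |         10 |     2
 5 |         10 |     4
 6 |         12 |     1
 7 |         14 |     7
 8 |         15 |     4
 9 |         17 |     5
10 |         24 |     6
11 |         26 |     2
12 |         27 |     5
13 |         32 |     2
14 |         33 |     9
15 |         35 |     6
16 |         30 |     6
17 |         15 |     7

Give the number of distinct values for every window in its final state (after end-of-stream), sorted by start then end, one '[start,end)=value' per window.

i=0 t=3 v=5: → [0,6); WM=0
i=1 t=5 v=6: → [0,6); WM=2
i=2 t=7 v=1: → [6,12); WM=4
i=3 t=4 v=7: → [0,6); WM=4
i=4 t=10 v=2: → [6,12); WM=7; [0,6) fires=3
i=5 t=10 v=4: → [6,12); WM=7
i=6 t=12 v=1: → [12,18); WM=9
i=7 t=14 v=7: → [12,18); WM=11
i=8 t=15 v=4: → [12,18); WM=12; [6,12) fires=3
i=9 t=17 v=5: → [12,18); WM=14
i=10 t=24 v=6: → [24,30); WM=21; [12,18) fires=4
i=11 t=26 v=2: → [24,30); WM=23
i=12 t=27 v=5: → [24,30); WM=24
i=13 t=32 v=2: → [30,36); WM=29
i=14 t=33 v=9: → [30,36); WM=30; [24,30) fires=3
i=15 t=35 v=6: → [30,36); WM=32
i=16 t=30 v=6: DROP (t<32-0); WM=32
i=17 t=15 v=7: DROP (t<32-0); WM=32

[0,6)=3 [6,12)=3 [12,18)=4 [24,30)=3 [30,36)=3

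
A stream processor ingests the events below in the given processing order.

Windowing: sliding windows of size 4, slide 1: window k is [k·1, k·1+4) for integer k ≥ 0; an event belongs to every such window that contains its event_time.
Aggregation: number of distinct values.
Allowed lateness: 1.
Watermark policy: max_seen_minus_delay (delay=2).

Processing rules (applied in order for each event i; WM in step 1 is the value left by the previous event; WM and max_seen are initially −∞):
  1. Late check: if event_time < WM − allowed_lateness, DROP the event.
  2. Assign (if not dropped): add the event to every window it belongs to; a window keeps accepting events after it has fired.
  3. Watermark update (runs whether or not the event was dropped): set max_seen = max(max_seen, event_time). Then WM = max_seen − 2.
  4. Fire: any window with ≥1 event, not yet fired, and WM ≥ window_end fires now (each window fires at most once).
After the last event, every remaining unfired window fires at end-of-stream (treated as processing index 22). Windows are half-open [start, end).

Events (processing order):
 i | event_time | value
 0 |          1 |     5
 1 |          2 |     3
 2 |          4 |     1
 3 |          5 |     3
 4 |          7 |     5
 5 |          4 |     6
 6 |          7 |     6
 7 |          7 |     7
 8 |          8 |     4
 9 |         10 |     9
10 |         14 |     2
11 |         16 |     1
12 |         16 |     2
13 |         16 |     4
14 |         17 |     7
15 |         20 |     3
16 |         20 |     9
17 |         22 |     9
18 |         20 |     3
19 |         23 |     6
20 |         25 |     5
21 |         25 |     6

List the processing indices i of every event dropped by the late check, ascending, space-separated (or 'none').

none

i=0 t=1 v=5: → [1,5),[0,4); WM=-1
i=1 t=2 v=3: → [2,6),[1,5),[0,4); WM=0
i=2 t=4 v=1: → [4,8),[3,7),[2,6),[1,5); WM=2
i=3 t=5 v=3: → [5,9),[4,8),[3,7),[2,6); WM=3
i=4 t=7 v=5: → [7,11),[6,10),[5,9),[4,8); WM=5; [0,4) fires=2 [1,5) fires=3
i=5 t=4 v=6: → [4,8),[3,7),[2,6),[1,5); WM=5
i=6 t=7 v=6: → [7,11),[6,10),[5,9),[4,8); WM=5
i=7 t=7 v=7: → [7,11),[6,10),[5,9),[4,8); WM=5
i=8 t=8 v=4: → [8,12),[7,11),[6,10),[5,9); WM=6; [2,6) fires=3
i=9 t=10 v=9: → [10,14),[9,13),[8,12),[7,11); WM=8; [3,7) fires=3 [4,8) fires=5
i=10 t=14 v=2: → [14,18),[13,17),[12,16),[11,15); WM=12; [5,9) fires=5 [6,10) fires=4 [7,11) fires=5 [8,12) fires=2
i=11 t=16 v=1: → [16,20),[15,19),[14,18),[13,17); WM=14; [9,13) fires=1 [10,14) fires=1
i=12 t=16 v=2: → [16,20),[15,19),[14,18),[13,17); WM=14
i=13 t=16 v=4: → [16,20),[15,19),[14,18),[13,17); WM=14
i=14 t=17 v=7: → [17,21),[16,20),[15,19),[14,18); WM=15; [11,15) fires=1
i=15 t=20 v=3: → [20,24),[19,23),[18,22),[17,21); WM=18; [12,16) fires=1 [13,17) fires=3 [14,18) fires=4
i=16 t=20 v=9: → [20,24),[19,23),[18,22),[17,21); WM=18
i=17 t=22 v=9: → [22,26),[21,25),[20,24),[19,23); WM=20; [15,19) fires=4 [16,20) fires=4
i=18 t=20 v=3: → [20,24),[19,23),[18,22),[17,21); WM=20
i=19 t=23 v=6: → [23,27),[22,26),[21,25),[20,24); WM=21; [17,21) fires=3
i=20 t=25 v=5: → [25,29),[24,28),[23,27),[22,26); WM=23; [18,22) fires=2 [19,23) fires=2
i=21 t=25 v=6: → [25,29),[24,28),[23,27),[22,26); WM=23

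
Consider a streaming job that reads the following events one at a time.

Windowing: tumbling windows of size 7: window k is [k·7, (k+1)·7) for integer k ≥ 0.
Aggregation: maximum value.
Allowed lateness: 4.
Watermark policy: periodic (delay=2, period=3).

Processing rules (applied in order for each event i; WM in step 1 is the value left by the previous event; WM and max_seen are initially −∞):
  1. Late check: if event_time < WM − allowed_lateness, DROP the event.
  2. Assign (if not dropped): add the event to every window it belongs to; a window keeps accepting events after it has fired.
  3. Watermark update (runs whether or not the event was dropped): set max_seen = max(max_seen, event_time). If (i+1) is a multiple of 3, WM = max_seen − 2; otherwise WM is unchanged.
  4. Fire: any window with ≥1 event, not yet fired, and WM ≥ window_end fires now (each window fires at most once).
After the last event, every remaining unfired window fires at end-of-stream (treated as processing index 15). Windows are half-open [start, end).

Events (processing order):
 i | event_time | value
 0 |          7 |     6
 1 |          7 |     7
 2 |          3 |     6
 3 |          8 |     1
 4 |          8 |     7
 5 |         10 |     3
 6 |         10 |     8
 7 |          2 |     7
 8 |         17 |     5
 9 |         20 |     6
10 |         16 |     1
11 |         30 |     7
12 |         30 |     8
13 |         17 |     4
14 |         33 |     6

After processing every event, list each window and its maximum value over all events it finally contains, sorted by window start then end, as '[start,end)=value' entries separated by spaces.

[0,7)=6 [7,14)=8 [14,21)=6 [28,35)=8

i=0 t=7 v=6: → [7,14); WM=−∞
i=1 t=7 v=7: → [7,14); WM=−∞
i=2 t=3 v=6: → [0,7); WM=5
i=3 t=8 v=1: → [7,14); WM=5
i=4 t=8 v=7: → [7,14); WM=5
i=5 t=10 v=3: → [7,14); WM=8; [0,7) fires=6
i=6 t=10 v=8: → [7,14); WM=8
i=7 t=2 v=7: DROP (t<8-4); WM=8
i=8 t=17 v=5: → [14,21); WM=15; [7,14) fires=8
i=9 t=20 v=6: → [14,21); WM=15
i=10 t=16 v=1: → [14,21); WM=15
i=11 t=30 v=7: → [28,35); WM=28; [14,21) fires=6
i=12 t=30 v=8: → [28,35); WM=28
i=13 t=17 v=4: DROP (t<28-4); WM=28
i=14 t=33 v=6: → [28,35); WM=31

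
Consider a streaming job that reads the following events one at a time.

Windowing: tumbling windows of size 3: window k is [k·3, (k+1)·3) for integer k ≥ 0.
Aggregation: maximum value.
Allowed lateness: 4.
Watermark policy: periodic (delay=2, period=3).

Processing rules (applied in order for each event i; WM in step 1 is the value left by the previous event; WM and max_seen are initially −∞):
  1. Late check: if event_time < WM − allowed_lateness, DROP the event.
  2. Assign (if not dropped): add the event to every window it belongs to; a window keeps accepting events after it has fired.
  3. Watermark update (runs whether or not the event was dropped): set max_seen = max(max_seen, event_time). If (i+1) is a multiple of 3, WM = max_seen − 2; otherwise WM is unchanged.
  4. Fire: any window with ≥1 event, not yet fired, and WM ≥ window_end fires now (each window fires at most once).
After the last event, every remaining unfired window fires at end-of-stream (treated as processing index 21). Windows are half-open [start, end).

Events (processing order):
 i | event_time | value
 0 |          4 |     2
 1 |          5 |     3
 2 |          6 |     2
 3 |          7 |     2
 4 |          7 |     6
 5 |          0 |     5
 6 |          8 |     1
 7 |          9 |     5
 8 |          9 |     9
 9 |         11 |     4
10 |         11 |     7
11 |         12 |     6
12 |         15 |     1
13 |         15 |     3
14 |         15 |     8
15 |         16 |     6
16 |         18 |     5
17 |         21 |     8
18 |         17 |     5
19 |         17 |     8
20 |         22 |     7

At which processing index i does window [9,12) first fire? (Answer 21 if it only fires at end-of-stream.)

14

i=0 t=4 v=2: → [3,6); WM=−∞
i=1 t=5 v=3: → [3,6); WM=−∞
i=2 t=6 v=2: → [6,9); WM=4
i=3 t=7 v=2: → [6,9); WM=4
i=4 t=7 v=6: → [6,9); WM=4
i=5 t=0 v=5: → [0,3); WM=5; [0,3) fires=5
i=6 t=8 v=1: → [6,9); WM=5
i=7 t=9 v=5: → [9,12); WM=5
i=8 t=9 v=9: → [9,12); WM=7; [3,6) fires=3
i=9 t=11 v=4: → [9,12); WM=7
i=10 t=11 v=7: → [9,12); WM=7
i=11 t=12 v=6: → [12,15); WM=10; [6,9) fires=6
i=12 t=15 v=1: → [15,18); WM=10
i=13 t=15 v=3: → [15,18); WM=10
i=14 t=15 v=8: → [15,18); WM=13; [9,12) fires=9
i=15 t=16 v=6: → [15,18); WM=13
i=16 t=18 v=5: → [18,21); WM=13
i=17 t=21 v=8: → [21,24); WM=19; [12,15) fires=6 [15,18) fires=8
i=18 t=17 v=5: → [15,18); WM=19
i=19 t=17 v=8: → [15,18); WM=19
i=20 t=22 v=7: → [21,24); WM=20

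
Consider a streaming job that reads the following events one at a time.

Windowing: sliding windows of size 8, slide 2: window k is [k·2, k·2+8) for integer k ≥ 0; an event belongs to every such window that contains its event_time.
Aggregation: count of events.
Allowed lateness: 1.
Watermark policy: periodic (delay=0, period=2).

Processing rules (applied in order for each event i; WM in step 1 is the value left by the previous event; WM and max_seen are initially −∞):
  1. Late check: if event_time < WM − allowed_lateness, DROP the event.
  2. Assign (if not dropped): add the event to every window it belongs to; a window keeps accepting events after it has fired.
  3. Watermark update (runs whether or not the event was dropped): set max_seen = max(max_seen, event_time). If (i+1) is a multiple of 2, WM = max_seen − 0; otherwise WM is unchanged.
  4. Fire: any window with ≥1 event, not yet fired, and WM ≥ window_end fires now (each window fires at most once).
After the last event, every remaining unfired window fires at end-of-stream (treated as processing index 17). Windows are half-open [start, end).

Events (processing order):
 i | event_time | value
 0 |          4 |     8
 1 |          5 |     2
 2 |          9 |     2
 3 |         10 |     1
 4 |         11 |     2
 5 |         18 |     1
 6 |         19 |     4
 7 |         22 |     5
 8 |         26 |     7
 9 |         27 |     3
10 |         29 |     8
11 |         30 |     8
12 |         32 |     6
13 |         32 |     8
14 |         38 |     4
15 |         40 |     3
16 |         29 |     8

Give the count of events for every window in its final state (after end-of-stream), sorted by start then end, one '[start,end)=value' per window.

[0,8)=2 [2,10)=3 [4,12)=5 [6,14)=3 [8,16)=3 [10,18)=2 [12,20)=2 [14,22)=2 [16,24)=3 [18,26)=3 [20,28)=3 [22,30)=4 [24,32)=4 [26,34)=6 [28,36)=4 [30,38)=3 [32,40)=3 [34,42)=2 [36,44)=2 [38,46)=2 [40,48)=1

i=0 t=4 v=8: → [4,12),[2,10),[0,8); WM=−∞
i=1 t=5 v=2: → [4,12),[2,10),[0,8); WM=5
i=2 t=9 v=2: → [8,16),[6,14),[4,12),[2,10); WM=5
i=3 t=10 v=1: → [10,18),[8,16),[6,14),[4,12); WM=10; [0,8) fires=2 [2,10) fires=3
i=4 t=11 v=2: → [10,18),[8,16),[6,14),[4,12); WM=10
i=5 t=18 v=1: → [18,26),[16,24),[14,22),[12,20); WM=18; [4,12) fires=5 [6,14) fires=3 [8,16) fires=3 [10,18) fires=2
i=6 t=19 v=4: → [18,26),[16,24),[14,22),[12,20); WM=18
i=7 t=22 v=5: → [22,30),[20,28),[18,26),[16,24); WM=22; [12,20) fires=2 [14,22) fires=2
i=8 t=26 v=7: → [26,34),[24,32),[22,30),[20,28); WM=22
i=9 t=27 v=3: → [26,34),[24,32),[22,30),[20,28); WM=27; [16,24) fires=3 [18,26) fires=3
i=10 t=29 v=8: → [28,36),[26,34),[24,32),[22,30); WM=27
i=11 t=30 v=8: → [30,38),[28,36),[26,34),[24,32); WM=30; [20,28) fires=3 [22,30) fires=4
i=12 t=32 v=6: → [32,40),[30,38),[28,36),[26,34); WM=30
i=13 t=32 v=8: → [32,40),[30,38),[28,36),[26,34); WM=32; [24,32) fires=4
i=14 t=38 v=4: → [38,46),[36,44),[34,42),[32,40); WM=32
i=15 t=40 v=3: → [40,48),[38,46),[36,44),[34,42); WM=40; [26,34) fires=6 [28,36) fires=4 [30,38) fires=3 [32,40) fires=3
i=16 t=29 v=8: DROP (t<40-1); WM=40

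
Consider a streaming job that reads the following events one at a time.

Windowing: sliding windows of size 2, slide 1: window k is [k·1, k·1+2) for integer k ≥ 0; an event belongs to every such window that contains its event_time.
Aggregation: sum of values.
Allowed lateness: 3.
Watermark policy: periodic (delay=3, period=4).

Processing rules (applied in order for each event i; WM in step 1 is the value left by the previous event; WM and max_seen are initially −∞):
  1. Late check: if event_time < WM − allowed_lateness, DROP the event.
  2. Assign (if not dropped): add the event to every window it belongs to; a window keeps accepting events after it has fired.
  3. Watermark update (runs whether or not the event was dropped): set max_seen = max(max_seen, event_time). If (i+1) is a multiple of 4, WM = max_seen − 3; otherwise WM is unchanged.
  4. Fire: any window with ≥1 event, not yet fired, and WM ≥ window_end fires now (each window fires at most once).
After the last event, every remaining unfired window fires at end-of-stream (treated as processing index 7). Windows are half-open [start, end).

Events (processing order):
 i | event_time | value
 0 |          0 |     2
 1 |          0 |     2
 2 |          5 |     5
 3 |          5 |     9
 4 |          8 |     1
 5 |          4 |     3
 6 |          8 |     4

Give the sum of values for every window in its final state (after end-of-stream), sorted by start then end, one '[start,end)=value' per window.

[0,2)=4 [3,5)=3 [4,6)=17 [5,7)=14 [7,9)=5 [8,10)=5

i=0 t=0 v=2: → [0,2); WM=−∞
i=1 t=0 v=2: → [0,2); WM=−∞
i=2 t=5 v=5: → [5,7),[4,6); WM=−∞
i=3 t=5 v=9: → [5,7),[4,6); WM=2; [0,2) fires=4
i=4 t=8 v=1: → [8,10),[7,9); WM=2
i=5 t=4 v=3: → [4,6),[3,5); WM=2
i=6 t=8 v=4: → [8,10),[7,9); WM=2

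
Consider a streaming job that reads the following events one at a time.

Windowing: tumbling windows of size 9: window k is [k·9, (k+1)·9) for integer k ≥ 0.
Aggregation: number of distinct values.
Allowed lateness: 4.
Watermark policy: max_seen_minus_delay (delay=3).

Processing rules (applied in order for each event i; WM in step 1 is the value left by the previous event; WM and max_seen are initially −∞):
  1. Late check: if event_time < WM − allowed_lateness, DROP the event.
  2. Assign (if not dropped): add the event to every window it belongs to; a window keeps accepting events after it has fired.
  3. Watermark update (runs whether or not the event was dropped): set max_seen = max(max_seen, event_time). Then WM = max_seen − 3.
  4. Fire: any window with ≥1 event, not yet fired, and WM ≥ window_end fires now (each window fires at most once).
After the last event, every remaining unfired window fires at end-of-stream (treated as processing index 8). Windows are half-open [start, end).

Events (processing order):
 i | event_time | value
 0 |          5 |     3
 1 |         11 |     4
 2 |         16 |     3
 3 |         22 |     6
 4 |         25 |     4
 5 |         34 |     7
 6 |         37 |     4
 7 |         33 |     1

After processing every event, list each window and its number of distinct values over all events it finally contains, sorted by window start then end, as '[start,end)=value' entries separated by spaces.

i=0 t=5 v=3: → [0,9); WM=2
i=1 t=11 v=4: → [9,18); WM=8
i=2 t=16 v=3: → [9,18); WM=13; [0,9) fires=1
i=3 t=22 v=6: → [18,27); WM=19; [9,18) fires=2
i=4 t=25 v=4: → [18,27); WM=22
i=5 t=34 v=7: → [27,36); WM=31; [18,27) fires=2
i=6 t=37 v=4: → [36,45); WM=34
i=7 t=33 v=1: → [27,36); WM=34

[0,9)=1 [9,18)=2 [18,27)=2 [27,36)=2 [36,45)=1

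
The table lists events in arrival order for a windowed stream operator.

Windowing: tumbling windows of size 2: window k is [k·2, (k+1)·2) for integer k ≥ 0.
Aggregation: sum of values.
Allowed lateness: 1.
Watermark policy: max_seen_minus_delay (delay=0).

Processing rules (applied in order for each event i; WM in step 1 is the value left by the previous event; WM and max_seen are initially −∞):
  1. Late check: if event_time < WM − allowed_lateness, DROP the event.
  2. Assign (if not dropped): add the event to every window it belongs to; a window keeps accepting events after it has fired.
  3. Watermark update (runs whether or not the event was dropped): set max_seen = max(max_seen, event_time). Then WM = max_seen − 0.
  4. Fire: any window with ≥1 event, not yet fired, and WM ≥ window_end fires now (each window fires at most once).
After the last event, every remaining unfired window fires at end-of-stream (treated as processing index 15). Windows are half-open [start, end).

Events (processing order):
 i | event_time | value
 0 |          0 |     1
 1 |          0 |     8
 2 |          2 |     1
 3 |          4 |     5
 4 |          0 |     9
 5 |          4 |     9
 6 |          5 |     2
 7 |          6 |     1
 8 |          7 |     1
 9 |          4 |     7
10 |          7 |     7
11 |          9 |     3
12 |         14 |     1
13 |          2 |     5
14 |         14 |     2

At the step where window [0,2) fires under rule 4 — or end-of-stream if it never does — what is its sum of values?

9

i=0 t=0 v=1: → [0,2); WM=0
i=1 t=0 v=8: → [0,2); WM=0
i=2 t=2 v=1: → [2,4); WM=2; [0,2) fires=9
i=3 t=4 v=5: → [4,6); WM=4; [2,4) fires=1
i=4 t=0 v=9: DROP (t<4-1); WM=4
i=5 t=4 v=9: → [4,6); WM=4
i=6 t=5 v=2: → [4,6); WM=5
i=7 t=6 v=1: → [6,8); WM=6; [4,6) fires=16
i=8 t=7 v=1: → [6,8); WM=7
i=9 t=4 v=7: DROP (t<7-1); WM=7
i=10 t=7 v=7: → [6,8); WM=7
i=11 t=9 v=3: → [8,10); WM=9; [6,8) fires=9
i=12 t=14 v=1: → [14,16); WM=14; [8,10) fires=3
i=13 t=2 v=5: DROP (t<14-1); WM=14
i=14 t=14 v=2: → [14,16); WM=14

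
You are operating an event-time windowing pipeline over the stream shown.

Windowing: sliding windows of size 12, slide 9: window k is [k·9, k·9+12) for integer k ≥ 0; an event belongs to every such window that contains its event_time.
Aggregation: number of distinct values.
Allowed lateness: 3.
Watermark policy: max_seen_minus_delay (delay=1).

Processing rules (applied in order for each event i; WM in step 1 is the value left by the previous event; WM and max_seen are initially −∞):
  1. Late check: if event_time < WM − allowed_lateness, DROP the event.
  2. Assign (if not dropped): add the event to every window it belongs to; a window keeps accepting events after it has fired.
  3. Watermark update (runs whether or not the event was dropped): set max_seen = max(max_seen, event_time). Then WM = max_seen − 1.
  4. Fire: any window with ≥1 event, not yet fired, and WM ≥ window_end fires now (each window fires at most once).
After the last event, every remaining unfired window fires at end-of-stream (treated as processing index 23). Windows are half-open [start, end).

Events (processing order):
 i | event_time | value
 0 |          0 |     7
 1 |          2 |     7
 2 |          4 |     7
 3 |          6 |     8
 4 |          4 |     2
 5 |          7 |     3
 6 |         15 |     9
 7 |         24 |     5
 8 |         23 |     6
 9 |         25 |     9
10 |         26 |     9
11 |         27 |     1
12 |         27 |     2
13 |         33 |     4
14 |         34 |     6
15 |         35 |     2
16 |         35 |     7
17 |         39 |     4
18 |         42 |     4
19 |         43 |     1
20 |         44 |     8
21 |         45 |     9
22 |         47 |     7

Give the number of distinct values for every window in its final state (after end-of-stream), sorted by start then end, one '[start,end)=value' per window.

i=0 t=0 v=7: → [0,12); WM=-1
i=1 t=2 v=7: → [0,12); WM=1
i=2 t=4 v=7: → [0,12); WM=3
i=3 t=6 v=8: → [0,12); WM=5
i=4 t=4 v=2: → [0,12); WM=5
i=5 t=7 v=3: → [0,12); WM=6
i=6 t=15 v=9: → [9,21); WM=14; [0,12) fires=4
i=7 t=24 v=5: → [18,30); WM=23; [9,21) fires=1
i=8 t=23 v=6: → [18,30); WM=23
i=9 t=25 v=9: → [18,30); WM=24
i=10 t=26 v=9: → [18,30); WM=25
i=11 t=27 v=1: → [27,39),[18,30); WM=26
i=12 t=27 v=2: → [27,39),[18,30); WM=26
i=13 t=33 v=4: → [27,39); WM=32; [18,30) fires=5
i=14 t=34 v=6: → [27,39); WM=33
i=15 t=35 v=2: → [27,39); WM=34
i=16 t=35 v=7: → [27,39); WM=34
i=17 t=39 v=4: → [36,48); WM=38
i=18 t=42 v=4: → [36,48); WM=41; [27,39) fires=5
i=19 t=43 v=1: → [36,48); WM=42
i=20 t=44 v=8: → [36,48); WM=43
i=21 t=45 v=9: → [45,57),[36,48); WM=44
i=22 t=47 v=7: → [45,57),[36,48); WM=46

[0,12)=4 [9,21)=1 [18,30)=5 [27,39)=5 [36,48)=5 [45,57)=2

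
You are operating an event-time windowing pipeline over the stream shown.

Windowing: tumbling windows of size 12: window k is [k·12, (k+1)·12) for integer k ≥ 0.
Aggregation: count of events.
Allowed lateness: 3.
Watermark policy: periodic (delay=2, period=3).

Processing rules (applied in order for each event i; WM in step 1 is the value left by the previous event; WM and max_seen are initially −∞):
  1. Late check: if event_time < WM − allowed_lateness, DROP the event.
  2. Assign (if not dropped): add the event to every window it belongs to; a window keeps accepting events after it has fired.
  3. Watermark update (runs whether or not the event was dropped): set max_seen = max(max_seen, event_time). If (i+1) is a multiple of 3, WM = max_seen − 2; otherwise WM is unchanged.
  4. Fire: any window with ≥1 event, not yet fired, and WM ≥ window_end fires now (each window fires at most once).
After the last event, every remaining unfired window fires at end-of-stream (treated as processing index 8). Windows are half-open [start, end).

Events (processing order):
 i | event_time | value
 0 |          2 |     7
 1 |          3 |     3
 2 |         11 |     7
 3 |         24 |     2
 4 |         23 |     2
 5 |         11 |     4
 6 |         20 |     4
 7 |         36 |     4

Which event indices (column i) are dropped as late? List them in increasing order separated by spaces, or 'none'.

none

i=0 t=2 v=7: → [0,12); WM=−∞
i=1 t=3 v=3: → [0,12); WM=−∞
i=2 t=11 v=7: → [0,12); WM=9
i=3 t=24 v=2: → [24,36); WM=9
i=4 t=23 v=2: → [12,24); WM=9
i=5 t=11 v=4: → [0,12); WM=22; [0,12) fires=4
i=6 t=20 v=4: → [12,24); WM=22
i=7 t=36 v=4: → [36,48); WM=22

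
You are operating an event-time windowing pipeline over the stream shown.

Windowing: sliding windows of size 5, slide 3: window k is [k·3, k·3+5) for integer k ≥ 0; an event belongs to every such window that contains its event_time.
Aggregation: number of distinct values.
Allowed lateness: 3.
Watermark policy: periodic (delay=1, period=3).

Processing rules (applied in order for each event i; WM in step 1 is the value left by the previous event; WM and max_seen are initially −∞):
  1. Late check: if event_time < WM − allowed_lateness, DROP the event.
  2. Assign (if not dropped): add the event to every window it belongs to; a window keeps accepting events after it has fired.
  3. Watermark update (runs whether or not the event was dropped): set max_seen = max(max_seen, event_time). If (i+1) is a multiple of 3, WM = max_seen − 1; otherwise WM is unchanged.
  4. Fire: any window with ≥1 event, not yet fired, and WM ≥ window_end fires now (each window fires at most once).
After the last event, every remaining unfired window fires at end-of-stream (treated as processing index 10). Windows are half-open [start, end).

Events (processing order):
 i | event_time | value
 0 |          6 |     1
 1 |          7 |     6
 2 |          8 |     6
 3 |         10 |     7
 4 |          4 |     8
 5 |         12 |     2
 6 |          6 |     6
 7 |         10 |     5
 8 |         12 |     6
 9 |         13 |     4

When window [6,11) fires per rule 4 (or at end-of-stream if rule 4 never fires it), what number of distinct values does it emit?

3

i=0 t=6 v=1: → [6,11),[3,8); WM=−∞
i=1 t=7 v=6: → [6,11),[3,8); WM=−∞
i=2 t=8 v=6: → [6,11); WM=7
i=3 t=10 v=7: → [9,14),[6,11); WM=7
i=4 t=4 v=8: → [3,8),[0,5); WM=7; [0,5) fires=1
i=5 t=12 v=2: → [12,17),[9,14); WM=11; [3,8) fires=3 [6,11) fires=3
i=6 t=6 v=6: DROP (t<11-3); WM=11
i=7 t=10 v=5: → [9,14),[6,11); WM=11
i=8 t=12 v=6: → [12,17),[9,14); WM=11
i=9 t=13 v=4: → [12,17),[9,14); WM=11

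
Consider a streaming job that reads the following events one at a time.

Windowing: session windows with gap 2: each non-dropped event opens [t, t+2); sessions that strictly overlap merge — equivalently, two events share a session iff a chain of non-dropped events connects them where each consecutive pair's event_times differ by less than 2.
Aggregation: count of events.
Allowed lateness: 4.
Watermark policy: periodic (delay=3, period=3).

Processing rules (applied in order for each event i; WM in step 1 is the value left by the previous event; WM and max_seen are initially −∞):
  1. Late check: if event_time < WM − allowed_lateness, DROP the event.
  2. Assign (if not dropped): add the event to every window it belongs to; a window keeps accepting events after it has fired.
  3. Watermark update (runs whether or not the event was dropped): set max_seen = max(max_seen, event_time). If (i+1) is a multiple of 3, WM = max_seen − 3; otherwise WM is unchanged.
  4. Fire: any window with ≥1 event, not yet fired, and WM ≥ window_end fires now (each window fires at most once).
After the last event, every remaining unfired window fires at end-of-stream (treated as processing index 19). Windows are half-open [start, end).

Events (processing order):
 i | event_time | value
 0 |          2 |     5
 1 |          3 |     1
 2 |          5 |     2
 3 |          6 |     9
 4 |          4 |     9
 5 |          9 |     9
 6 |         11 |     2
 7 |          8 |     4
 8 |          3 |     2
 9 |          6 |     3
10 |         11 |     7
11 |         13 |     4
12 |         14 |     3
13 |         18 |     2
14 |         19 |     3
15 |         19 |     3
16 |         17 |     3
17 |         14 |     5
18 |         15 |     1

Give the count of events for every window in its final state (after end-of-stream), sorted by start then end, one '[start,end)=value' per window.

i=0 t=2 v=5: → [2,4); WM=−∞
i=1 t=3 v=1: → [2,5); WM=−∞
i=2 t=5 v=2: → [5,7); WM=2
i=3 t=6 v=9: → [5,8); WM=2
i=4 t=4 v=9: → [2,8); WM=2
i=5 t=9 v=9: → [9,11); WM=6
i=6 t=11 v=2: → [11,13); WM=6
i=7 t=8 v=4: → [8,11); WM=6
i=8 t=3 v=2: → [2,8); WM=8
i=9 t=6 v=3: → [2,8); WM=8
i=10 t=11 v=7: → [11,13); WM=8
i=11 t=13 v=4: → [13,15); WM=10
i=12 t=14 v=3: → [13,16); WM=10
i=13 t=18 v=2: → [18,20); WM=10
i=14 t=19 v=3: → [18,21); WM=16
i=15 t=19 v=3: → [18,21); WM=16
i=16 t=17 v=3: → [17,21); WM=16
i=17 t=14 v=5: → [13,16); WM=16
i=18 t=15 v=1: → [13,17); WM=16

[2,8)=7 [8,11)=2 [11,13)=2 [13,17)=4 [17,21)=4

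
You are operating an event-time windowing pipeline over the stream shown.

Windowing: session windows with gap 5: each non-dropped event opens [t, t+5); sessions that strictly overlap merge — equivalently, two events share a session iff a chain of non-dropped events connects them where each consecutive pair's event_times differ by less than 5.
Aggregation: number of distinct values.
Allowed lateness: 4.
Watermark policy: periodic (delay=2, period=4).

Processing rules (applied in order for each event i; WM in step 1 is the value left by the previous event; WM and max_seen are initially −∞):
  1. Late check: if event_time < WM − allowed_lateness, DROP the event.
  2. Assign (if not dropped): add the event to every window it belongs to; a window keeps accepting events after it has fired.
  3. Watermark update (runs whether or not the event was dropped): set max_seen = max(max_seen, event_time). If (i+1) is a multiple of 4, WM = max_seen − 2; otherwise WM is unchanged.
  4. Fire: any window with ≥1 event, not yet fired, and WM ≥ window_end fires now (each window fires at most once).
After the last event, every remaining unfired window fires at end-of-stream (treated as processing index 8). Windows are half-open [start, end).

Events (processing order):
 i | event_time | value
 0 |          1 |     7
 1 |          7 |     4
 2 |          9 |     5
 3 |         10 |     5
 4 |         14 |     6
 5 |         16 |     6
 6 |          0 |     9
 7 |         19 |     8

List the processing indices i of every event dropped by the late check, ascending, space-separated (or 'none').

6

i=0 t=1 v=7: → [1,6); WM=−∞
i=1 t=7 v=4: → [7,12); WM=−∞
i=2 t=9 v=5: → [7,14); WM=−∞
i=3 t=10 v=5: → [7,15); WM=8
i=4 t=14 v=6: → [7,19); WM=8
i=5 t=16 v=6: → [7,21); WM=8
i=6 t=0 v=9: DROP (t<8-4); WM=8
i=7 t=19 v=8: → [7,24); WM=17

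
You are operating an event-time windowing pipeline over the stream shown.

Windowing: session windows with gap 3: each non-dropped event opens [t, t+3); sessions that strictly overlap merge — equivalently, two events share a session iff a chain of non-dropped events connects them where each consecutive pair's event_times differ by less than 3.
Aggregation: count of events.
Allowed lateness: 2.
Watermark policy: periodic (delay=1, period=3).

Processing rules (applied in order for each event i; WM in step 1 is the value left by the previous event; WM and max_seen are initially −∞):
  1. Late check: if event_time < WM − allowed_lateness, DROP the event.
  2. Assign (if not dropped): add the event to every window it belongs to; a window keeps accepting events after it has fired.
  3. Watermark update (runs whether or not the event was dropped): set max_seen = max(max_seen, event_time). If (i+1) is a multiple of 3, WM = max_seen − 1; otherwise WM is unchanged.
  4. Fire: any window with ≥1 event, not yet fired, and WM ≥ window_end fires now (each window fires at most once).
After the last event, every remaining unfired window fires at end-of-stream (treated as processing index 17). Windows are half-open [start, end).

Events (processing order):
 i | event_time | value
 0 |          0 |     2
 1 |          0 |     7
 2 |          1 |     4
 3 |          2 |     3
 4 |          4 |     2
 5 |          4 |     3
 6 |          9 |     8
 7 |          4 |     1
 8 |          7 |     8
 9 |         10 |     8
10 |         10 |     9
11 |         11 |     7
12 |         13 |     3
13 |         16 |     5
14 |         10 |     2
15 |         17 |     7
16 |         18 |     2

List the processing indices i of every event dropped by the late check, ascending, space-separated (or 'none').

i=0 t=0 v=2: → [0,3); WM=−∞
i=1 t=0 v=7: → [0,3); WM=−∞
i=2 t=1 v=4: → [0,4); WM=0
i=3 t=2 v=3: → [0,5); WM=0
i=4 t=4 v=2: → [0,7); WM=0
i=5 t=4 v=3: → [0,7); WM=3
i=6 t=9 v=8: → [9,12); WM=3
i=7 t=4 v=1: → [0,7); WM=3
i=8 t=7 v=8: → [7,12); WM=8
i=9 t=10 v=8: → [7,13); WM=8
i=10 t=10 v=9: → [7,13); WM=8
i=11 t=11 v=7: → [7,14); WM=10
i=12 t=13 v=3: → [7,16); WM=10
i=13 t=16 v=5: → [16,19); WM=10
i=14 t=10 v=2: → [7,16); WM=15
i=15 t=17 v=7: → [16,20); WM=15
i=16 t=18 v=2: → [16,21); WM=15

none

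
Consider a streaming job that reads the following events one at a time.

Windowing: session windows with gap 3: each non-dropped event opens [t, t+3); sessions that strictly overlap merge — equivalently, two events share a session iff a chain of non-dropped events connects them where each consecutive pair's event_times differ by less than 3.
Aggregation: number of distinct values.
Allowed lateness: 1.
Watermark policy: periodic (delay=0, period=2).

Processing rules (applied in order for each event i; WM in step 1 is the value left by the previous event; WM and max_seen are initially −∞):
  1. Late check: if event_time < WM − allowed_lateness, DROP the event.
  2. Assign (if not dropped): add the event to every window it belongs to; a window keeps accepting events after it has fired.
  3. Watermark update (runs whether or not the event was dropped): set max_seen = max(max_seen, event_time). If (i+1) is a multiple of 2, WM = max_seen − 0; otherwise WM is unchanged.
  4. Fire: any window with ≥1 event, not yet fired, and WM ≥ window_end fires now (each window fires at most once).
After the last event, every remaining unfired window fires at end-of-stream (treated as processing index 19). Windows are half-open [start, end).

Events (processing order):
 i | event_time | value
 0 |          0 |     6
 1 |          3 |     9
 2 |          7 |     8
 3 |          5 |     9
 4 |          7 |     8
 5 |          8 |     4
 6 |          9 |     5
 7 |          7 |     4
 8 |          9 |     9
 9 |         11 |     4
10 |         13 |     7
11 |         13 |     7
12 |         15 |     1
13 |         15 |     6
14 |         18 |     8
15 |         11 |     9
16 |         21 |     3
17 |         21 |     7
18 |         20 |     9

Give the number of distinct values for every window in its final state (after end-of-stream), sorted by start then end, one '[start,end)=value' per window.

i=0 t=0 v=6: → [0,3); WM=−∞
i=1 t=3 v=9: → [3,6); WM=3
i=2 t=7 v=8: → [7,10); WM=3
i=3 t=5 v=9: → [3,10); WM=7
i=4 t=7 v=8: → [3,10); WM=7
i=5 t=8 v=4: → [3,11); WM=8
i=6 t=9 v=5: → [3,12); WM=8
i=7 t=7 v=4: → [3,12); WM=9
i=8 t=9 v=9: → [3,12); WM=9
i=9 t=11 v=4: → [3,14); WM=11
i=10 t=13 v=7: → [3,16); WM=11
i=11 t=13 v=7: → [3,16); WM=13
i=12 t=15 v=1: → [3,18); WM=13
i=13 t=15 v=6: → [3,18); WM=15
i=14 t=18 v=8: → [18,21); WM=15
i=15 t=11 v=9: DROP (t<15-1); WM=18
i=16 t=21 v=3: → [21,24); WM=18
i=17 t=21 v=7: → [21,24); WM=21
i=18 t=20 v=9: → [18,24); WM=21

[0,3)=1 [3,18)=7 [18,24)=4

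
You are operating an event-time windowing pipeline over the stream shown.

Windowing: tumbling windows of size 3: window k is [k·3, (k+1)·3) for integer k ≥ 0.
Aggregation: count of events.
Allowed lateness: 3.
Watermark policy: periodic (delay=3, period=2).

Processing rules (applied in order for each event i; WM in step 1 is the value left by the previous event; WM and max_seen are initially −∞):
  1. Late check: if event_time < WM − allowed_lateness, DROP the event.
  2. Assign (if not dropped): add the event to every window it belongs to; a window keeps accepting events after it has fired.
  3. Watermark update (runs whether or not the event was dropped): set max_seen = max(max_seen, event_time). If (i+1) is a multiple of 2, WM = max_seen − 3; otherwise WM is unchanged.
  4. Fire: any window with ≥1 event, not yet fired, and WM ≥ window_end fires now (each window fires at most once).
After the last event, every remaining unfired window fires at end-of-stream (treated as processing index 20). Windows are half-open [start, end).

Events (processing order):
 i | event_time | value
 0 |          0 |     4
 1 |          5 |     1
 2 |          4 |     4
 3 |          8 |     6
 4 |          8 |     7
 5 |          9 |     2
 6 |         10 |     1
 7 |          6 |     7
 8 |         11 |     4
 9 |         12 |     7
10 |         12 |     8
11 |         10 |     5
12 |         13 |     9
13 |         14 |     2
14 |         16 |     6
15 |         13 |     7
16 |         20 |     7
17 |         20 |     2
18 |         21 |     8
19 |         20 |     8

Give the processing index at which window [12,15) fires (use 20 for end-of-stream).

17

i=0 t=0 v=4: → [0,3); WM=−∞
i=1 t=5 v=1: → [3,6); WM=2
i=2 t=4 v=4: → [3,6); WM=2
i=3 t=8 v=6: → [6,9); WM=5; [0,3) fires=1
i=4 t=8 v=7: → [6,9); WM=5
i=5 t=9 v=2: → [9,12); WM=6; [3,6) fires=2
i=6 t=10 v=1: → [9,12); WM=6
i=7 t=6 v=7: → [6,9); WM=7
i=8 t=11 v=4: → [9,12); WM=7
i=9 t=12 v=7: → [12,15); WM=9; [6,9) fires=3
i=10 t=12 v=8: → [12,15); WM=9
i=11 t=10 v=5: → [9,12); WM=9
i=12 t=13 v=9: → [12,15); WM=9
i=13 t=14 v=2: → [12,15); WM=11
i=14 t=16 v=6: → [15,18); WM=11
i=15 t=13 v=7: → [12,15); WM=13; [9,12) fires=4
i=16 t=20 v=7: → [18,21); WM=13
i=17 t=20 v=2: → [18,21); WM=17; [12,15) fires=5
i=18 t=21 v=8: → [21,24); WM=17
i=19 t=20 v=8: → [18,21); WM=18; [15,18) fires=1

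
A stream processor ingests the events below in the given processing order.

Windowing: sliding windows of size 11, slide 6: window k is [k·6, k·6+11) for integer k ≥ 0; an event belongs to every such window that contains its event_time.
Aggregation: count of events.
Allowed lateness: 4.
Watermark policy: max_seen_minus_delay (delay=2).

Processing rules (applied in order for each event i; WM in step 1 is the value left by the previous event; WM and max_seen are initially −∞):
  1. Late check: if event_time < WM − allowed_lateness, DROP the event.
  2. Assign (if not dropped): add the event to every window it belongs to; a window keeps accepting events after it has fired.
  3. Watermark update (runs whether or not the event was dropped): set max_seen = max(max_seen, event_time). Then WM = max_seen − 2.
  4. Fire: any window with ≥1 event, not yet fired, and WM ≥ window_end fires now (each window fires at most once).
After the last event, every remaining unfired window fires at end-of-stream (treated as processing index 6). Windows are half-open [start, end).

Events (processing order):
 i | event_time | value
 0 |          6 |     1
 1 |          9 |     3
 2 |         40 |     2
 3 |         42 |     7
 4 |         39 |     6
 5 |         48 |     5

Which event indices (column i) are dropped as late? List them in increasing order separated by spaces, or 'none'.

none

i=0 t=6 v=1: → [6,17),[0,11); WM=4
i=1 t=9 v=3: → [6,17),[0,11); WM=7
i=2 t=40 v=2: → [36,47),[30,41); WM=38; [0,11) fires=2 [6,17) fires=2
i=3 t=42 v=7: → [42,53),[36,47); WM=40
i=4 t=39 v=6: → [36,47),[30,41); WM=40
i=5 t=48 v=5: → [48,59),[42,53); WM=46; [30,41) fires=2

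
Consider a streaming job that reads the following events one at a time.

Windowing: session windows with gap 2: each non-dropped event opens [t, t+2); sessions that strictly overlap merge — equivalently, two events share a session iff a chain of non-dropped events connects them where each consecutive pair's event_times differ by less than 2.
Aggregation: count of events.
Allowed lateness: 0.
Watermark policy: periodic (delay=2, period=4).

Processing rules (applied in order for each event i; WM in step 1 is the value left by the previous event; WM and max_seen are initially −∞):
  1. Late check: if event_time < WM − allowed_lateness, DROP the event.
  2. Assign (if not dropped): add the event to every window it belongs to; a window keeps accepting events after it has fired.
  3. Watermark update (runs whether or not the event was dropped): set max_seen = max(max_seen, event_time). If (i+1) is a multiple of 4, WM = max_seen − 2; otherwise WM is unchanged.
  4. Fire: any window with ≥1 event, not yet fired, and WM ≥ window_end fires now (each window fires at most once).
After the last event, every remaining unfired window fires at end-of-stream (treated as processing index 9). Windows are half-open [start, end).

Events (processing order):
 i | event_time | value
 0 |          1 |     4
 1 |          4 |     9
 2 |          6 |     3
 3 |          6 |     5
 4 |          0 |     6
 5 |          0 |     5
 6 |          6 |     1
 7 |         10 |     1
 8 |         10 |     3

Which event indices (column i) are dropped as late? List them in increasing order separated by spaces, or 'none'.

i=0 t=1 v=4: → [1,3); WM=−∞
i=1 t=4 v=9: → [4,6); WM=−∞
i=2 t=6 v=3: → [6,8); WM=−∞
i=3 t=6 v=5: → [6,8); WM=4
i=4 t=0 v=6: DROP (t<4-0); WM=4
i=5 t=0 v=5: DROP (t<4-0); WM=4
i=6 t=6 v=1: → [6,8); WM=4
i=7 t=10 v=1: → [10,12); WM=8
i=8 t=10 v=3: → [10,12); WM=8

4 5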